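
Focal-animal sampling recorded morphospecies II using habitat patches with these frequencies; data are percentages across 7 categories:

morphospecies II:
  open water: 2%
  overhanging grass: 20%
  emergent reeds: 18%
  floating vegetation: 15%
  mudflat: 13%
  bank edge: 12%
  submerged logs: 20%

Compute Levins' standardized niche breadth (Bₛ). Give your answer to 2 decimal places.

0.83

Convert percentages to proportions (divide by 100).
Σpᵢ² = 0.02² + 0.20² + 0.18² + 0.15² + 0.13² + 0.12² + 0.20² = 0.0004 + 0.0400 + 0.0324 + 0.0225 + 0.0169 + 0.0144 + 0.0400 = 0.1666
B = 1 / 0.1666 = 6.0024
Bₛ = (B − 1)/(n − 1) = (6.0024 − 1)/(7 − 1) = 5.0024/6 = 0.8337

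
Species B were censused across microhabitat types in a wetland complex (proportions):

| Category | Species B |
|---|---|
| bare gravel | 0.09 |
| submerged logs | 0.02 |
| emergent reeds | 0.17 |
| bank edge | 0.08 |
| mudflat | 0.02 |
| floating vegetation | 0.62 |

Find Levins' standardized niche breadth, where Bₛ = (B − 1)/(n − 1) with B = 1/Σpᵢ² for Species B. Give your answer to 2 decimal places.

0.27

Σpᵢ² = 0.09² + 0.02² + 0.17² + 0.08² + 0.02² + 0.62² = 0.0081 + 0.0004 + 0.0289 + 0.0064 + 0.0004 + 0.3844 = 0.4286
B = 1 / 0.4286 = 2.3332
Bₛ = (B − 1)/(n − 1) = (2.3332 − 1)/(6 − 1) = 1.3332/5 = 0.2666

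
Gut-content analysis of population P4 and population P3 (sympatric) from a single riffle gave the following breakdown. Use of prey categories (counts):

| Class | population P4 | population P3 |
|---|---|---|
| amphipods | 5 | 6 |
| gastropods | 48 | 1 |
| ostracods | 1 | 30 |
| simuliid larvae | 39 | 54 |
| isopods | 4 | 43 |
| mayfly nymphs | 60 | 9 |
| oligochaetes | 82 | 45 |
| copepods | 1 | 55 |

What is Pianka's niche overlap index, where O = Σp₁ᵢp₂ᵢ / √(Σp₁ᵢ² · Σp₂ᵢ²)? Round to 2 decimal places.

Proportions for population P4 (n=240): 5/240=0.0208, 48/240=0.2000, 1/240=0.0042, 39/240=0.1625, 4/240=0.0167, 60/240=0.2500, 82/240=0.3417, 1/240=0.0042
Proportions for population P3 (n=243): 6/243=0.0247, 1/243=0.0041, 30/243=0.1235, 54/243=0.2222, 43/243=0.1770, 9/243=0.0370, 45/243=0.1852, 55/243=0.2263
Σ p₁ᵢp₂ᵢ = 0.000514 + 0.000820 + 0.000519 + 0.036108 + 0.002956 + 0.009250 + 0.063283 + 0.000950 = 0.114400
Σp_1ᵢ² = 0.0208² + 0.2000² + 0.0042² + 0.1625² + 0.0167² + 0.2500² + 0.3417² + 0.0042² = 0.000433 + 0.040000 + 0.000018 + 0.026406 + 0.000279 + 0.062500 + 0.116759 + 0.000018 = 0.246413
Σp_2ᵢ² = 0.0247² + 0.0041² + 0.1235² + 0.2222² + 0.1770² + 0.0370² + 0.1852² + 0.2263² = 0.000610 + 0.000017 + 0.015252 + 0.049373 + 0.031329 + 0.001369 + 0.034299 + 0.051212 = 0.183461
O = 0.114400 / √(0.246413 × 0.183461) = 0.114400 / 0.2126198 = 0.5380

0.54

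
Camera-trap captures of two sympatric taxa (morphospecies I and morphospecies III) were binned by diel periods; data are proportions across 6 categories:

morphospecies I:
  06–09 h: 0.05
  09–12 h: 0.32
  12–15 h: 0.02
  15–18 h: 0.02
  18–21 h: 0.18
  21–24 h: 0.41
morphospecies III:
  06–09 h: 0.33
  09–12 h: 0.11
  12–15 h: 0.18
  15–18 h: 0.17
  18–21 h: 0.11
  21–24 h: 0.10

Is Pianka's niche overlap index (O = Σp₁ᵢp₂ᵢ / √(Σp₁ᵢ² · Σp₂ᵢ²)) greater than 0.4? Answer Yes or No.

Σ p₁ᵢp₂ᵢ = 0.0165 + 0.0352 + 0.0036 + 0.0034 + 0.0198 + 0.0410 = 0.1195
Σp_1ᵢ² = 0.05² + 0.32² + 0.02² + 0.02² + 0.18² + 0.41² = 0.0025 + 0.1024 + 0.0004 + 0.0004 + 0.0324 + 0.1681 = 0.3062
Σp_2ᵢ² = 0.33² + 0.11² + 0.18² + 0.17² + 0.11² + 0.10² = 0.1089 + 0.0121 + 0.0324 + 0.0289 + 0.0121 + 0.0100 = 0.2044
O = 0.1195 / √(0.3062 × 0.2044) = 0.1195 / 0.25017 = 0.4777
O = 0.4777 > 0.4 → Yes.

Yes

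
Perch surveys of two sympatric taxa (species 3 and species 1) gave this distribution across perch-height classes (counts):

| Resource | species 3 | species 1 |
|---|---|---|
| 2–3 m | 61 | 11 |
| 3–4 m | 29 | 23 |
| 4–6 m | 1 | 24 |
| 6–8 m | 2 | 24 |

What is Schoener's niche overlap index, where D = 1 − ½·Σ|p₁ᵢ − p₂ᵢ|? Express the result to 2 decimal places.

Proportions for species 3 (n=93): 61/93=0.6559, 29/93=0.3118, 1/93=0.0108, 2/93=0.0215
Proportions for species 1 (n=82): 11/82=0.1341, 23/82=0.2805, 24/82=0.2927, 24/82=0.2927
Σ|p₁ᵢ − p₂ᵢ| = 0.5218 + 0.0313 + 0.2819 + 0.2712 = 1.1062
D = 1 − ½ × 1.1062 = 1 − 0.55310 = 0.44690

0.45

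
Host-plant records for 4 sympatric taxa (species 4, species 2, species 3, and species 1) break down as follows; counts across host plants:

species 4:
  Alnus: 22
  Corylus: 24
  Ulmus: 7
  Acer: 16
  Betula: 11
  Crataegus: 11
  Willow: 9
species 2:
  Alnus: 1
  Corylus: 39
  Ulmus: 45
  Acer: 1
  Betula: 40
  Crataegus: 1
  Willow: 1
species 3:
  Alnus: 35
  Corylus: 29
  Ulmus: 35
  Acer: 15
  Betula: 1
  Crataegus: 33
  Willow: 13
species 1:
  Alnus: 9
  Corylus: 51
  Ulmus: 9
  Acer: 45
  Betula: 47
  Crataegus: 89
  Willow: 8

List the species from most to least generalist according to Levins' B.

species 4 > species 3 > species 1 > species 2

Proportions for species 4 (n=100): 22/100=0.2200, 24/100=0.2400, 7/100=0.0700, 16/100=0.1600, 11/100=0.1100, 11/100=0.1100, 9/100=0.0900
Proportions for species 2 (n=128): 1/128=0.0078, 39/128=0.3047, 45/128=0.3516, 1/128=0.0078, 40/128=0.3125, 1/128=0.0078, 1/128=0.0078
Proportions for species 3 (n=161): 35/161=0.2174, 29/161=0.1801, 35/161=0.2174, 15/161=0.0932, 1/161=0.0062, 33/161=0.2050, 13/161=0.0807
Proportions for species 1 (n=258): 9/258=0.0349, 51/258=0.1977, 9/258=0.0349, 45/258=0.1744, 47/258=0.1822, 89/258=0.3450, 8/258=0.0310
Σp_4ᵢ² = 0.2200² + 0.2400² + 0.0700² + 0.1600² + 0.1100² + 0.1100² + 0.0900² = 0.048400 + 0.057600 + 0.004900 + 0.025600 + 0.012100 + 0.012100 + 0.008100 = 0.168800
B_4 = 1 / 0.168800 = 5.9242
Σp_2ᵢ² = 0.0078² + 0.3047² + 0.3516² + 0.0078² + 0.3125² + 0.0078² + 0.0078² = 0.000061 + 0.092842 + 0.123623 + 0.000061 + 0.097656 + 0.000061 + 0.000061 = 0.314365
B_2 = 1 / 0.314365 = 3.1810
Σp_3ᵢ² = 0.2174² + 0.1801² + 0.2174² + 0.0932² + 0.0062² + 0.2050² + 0.0807² = 0.047263 + 0.032436 + 0.047263 + 0.008686 + 0.000038 + 0.042025 + 0.006512 = 0.184223
B_3 = 1 / 0.184223 = 5.4282
Σp_1ᵢ² = 0.0349² + 0.1977² + 0.0349² + 0.1744² + 0.1822² + 0.3450² + 0.0310² = 0.001218 + 0.039085 + 0.001218 + 0.030415 + 0.033197 + 0.119025 + 0.000961 = 0.225119
B_1 = 1 / 0.225119 = 4.4421
Ranking by B (broadest → narrowest): species 4 (5.92) > species 3 (5.43) > species 1 (4.44) > species 2 (3.18)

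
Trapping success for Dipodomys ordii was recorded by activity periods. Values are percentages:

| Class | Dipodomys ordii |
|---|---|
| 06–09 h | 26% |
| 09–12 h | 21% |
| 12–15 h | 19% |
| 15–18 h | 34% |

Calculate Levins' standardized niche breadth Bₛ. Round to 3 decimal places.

0.932

Convert percentages to proportions (divide by 100).
Σpᵢ² = 0.26² + 0.21² + 0.19² + 0.34² = 0.0676 + 0.0441 + 0.0361 + 0.1156 = 0.2634
B = 1 / 0.2634 = 3.79651
Bₛ = (B − 1)/(n − 1) = (3.79651 − 1)/(4 − 1) = 2.79651/3 = 0.93217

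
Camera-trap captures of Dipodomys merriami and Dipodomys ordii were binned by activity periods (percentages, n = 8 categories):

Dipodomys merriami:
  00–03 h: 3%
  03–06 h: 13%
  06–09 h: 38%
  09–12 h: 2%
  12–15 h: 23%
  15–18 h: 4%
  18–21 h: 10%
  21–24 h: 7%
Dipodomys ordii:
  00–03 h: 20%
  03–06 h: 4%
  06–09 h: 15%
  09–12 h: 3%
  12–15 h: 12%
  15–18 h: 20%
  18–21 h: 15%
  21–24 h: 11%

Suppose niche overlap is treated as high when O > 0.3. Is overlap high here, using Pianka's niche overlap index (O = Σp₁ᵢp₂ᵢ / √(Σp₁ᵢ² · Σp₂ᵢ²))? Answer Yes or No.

Convert percentages to proportions (divide by 100).
Σ p₁ᵢp₂ᵢ = 0.0060 + 0.0052 + 0.0570 + 0.0006 + 0.0276 + 0.0080 + 0.0150 + 0.0077 = 0.1271
Σp_1ᵢ² = 0.03² + 0.13² + 0.38² + 0.02² + 0.23² + 0.04² + 0.10² + 0.07² = 0.0009 + 0.0169 + 0.1444 + 0.0004 + 0.0529 + 0.0016 + 0.0100 + 0.0049 = 0.2320
Σp_2ᵢ² = 0.20² + 0.04² + 0.15² + 0.03² + 0.12² + 0.20² + 0.15² + 0.11² = 0.0400 + 0.0016 + 0.0225 + 0.0009 + 0.0144 + 0.0400 + 0.0225 + 0.0121 = 0.1540
O = 0.1271 / √(0.2320 × 0.1540) = 0.1271 / 0.18902 = 0.6724
O = 0.6724 > 0.3 → Yes.

Yes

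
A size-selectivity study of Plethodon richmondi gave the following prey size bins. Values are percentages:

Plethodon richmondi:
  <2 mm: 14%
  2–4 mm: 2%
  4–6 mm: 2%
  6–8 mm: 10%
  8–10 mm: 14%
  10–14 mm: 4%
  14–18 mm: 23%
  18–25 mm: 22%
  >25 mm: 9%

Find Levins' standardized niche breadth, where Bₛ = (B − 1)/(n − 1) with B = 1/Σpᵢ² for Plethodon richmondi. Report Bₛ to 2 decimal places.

Convert percentages to proportions (divide by 100).
Σpᵢ² = 0.14² + 0.02² + 0.02² + 0.10² + 0.14² + 0.04² + 0.23² + 0.22² + 0.09² = 0.0196 + 0.0004 + 0.0004 + 0.0100 + 0.0196 + 0.0016 + 0.0529 + 0.0484 + 0.0081 = 0.1610
B = 1 / 0.1610 = 6.2112
Bₛ = (B − 1)/(n − 1) = (6.2112 − 1)/(9 − 1) = 5.2112/8 = 0.6514

0.65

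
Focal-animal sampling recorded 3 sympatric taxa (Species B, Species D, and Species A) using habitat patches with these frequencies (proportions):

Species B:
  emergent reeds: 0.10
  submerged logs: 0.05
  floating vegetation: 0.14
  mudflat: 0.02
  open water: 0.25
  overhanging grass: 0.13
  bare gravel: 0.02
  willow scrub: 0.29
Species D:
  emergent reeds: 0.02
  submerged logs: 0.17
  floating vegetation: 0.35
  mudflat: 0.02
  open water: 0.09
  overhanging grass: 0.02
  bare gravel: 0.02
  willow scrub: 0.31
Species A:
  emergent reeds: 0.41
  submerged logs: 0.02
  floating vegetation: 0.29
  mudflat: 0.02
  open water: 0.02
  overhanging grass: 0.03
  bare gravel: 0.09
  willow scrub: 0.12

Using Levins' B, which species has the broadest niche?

Σp_Bᵢ² = 0.10² + 0.05² + 0.14² + 0.02² + 0.25² + 0.13² + 0.02² + 0.29² = 0.0100 + 0.0025 + 0.0196 + 0.0004 + 0.0625 + 0.0169 + 0.0004 + 0.0841 = 0.1964
B_B = 1 / 0.1964 = 5.0916
Σp_Dᵢ² = 0.02² + 0.17² + 0.35² + 0.02² + 0.09² + 0.02² + 0.02² + 0.31² = 0.0004 + 0.0289 + 0.1225 + 0.0004 + 0.0081 + 0.0004 + 0.0004 + 0.0961 = 0.2572
B_D = 1 / 0.2572 = 3.8880
Σp_Aᵢ² = 0.41² + 0.02² + 0.29² + 0.02² + 0.02² + 0.03² + 0.09² + 0.12² = 0.1681 + 0.0004 + 0.0841 + 0.0004 + 0.0004 + 0.0009 + 0.0081 + 0.0144 = 0.2768
B_A = 1 / 0.2768 = 3.6127
Highest B → broadest niche (most generalist): Species B (B = 5.09).

Species B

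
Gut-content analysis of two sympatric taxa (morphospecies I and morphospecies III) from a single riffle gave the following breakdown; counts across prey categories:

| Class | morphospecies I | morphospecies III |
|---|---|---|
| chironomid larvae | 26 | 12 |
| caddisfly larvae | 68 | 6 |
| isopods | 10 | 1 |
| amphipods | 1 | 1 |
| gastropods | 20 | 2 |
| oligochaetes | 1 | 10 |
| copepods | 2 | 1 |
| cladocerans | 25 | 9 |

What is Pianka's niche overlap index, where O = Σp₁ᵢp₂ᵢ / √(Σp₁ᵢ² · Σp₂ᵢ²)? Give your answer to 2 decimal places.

0.66

Proportions for morphospecies I (n=153): 26/153=0.1699, 68/153=0.4444, 10/153=0.0654, 1/153=0.0065, 20/153=0.1307, 1/153=0.0065, 2/153=0.0131, 25/153=0.1634
Proportions for morphospecies III (n=42): 12/42=0.2857, 6/42=0.1429, 1/42=0.0238, 1/42=0.0238, 2/42=0.0476, 10/42=0.2381, 1/42=0.0238, 9/42=0.2143
Σ p₁ᵢp₂ᵢ = 0.048540 + 0.063505 + 0.001557 + 0.000155 + 0.006221 + 0.001548 + 0.000312 + 0.035017 = 0.156855
Σp_1ᵢ² = 0.1699² + 0.4444² + 0.0654² + 0.0065² + 0.1307² + 0.0065² + 0.0131² + 0.1634² = 0.028866 + 0.197491 + 0.004277 + 0.000042 + 0.017082 + 0.000042 + 0.000172 + 0.026700 = 0.274672
Σp_2ᵢ² = 0.2857² + 0.1429² + 0.0238² + 0.0238² + 0.0476² + 0.2381² + 0.0238² + 0.2143² = 0.081624 + 0.020420 + 0.000566 + 0.000566 + 0.002266 + 0.056692 + 0.000566 + 0.045924 = 0.208624
O = 0.156855 / √(0.274672 × 0.208624) = 0.156855 / 0.2393808 = 0.6553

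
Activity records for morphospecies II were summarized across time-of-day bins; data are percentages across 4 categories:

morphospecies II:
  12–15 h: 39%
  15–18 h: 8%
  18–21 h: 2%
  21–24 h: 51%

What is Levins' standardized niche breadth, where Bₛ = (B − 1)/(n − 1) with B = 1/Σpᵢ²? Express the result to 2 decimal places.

Convert percentages to proportions (divide by 100).
Σpᵢ² = 0.39² + 0.08² + 0.02² + 0.51² = 0.1521 + 0.0064 + 0.0004 + 0.2601 = 0.4190
B = 1 / 0.4190 = 2.3866
Bₛ = (B − 1)/(n − 1) = (2.3866 − 1)/(4 − 1) = 1.3866/3 = 0.4622

0.46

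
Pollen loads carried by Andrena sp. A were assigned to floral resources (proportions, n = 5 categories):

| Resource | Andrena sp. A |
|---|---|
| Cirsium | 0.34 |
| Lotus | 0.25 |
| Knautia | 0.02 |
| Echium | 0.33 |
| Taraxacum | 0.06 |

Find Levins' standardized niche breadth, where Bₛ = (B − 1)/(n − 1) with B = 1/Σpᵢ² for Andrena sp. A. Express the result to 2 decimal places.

Σpᵢ² = 0.34² + 0.25² + 0.02² + 0.33² + 0.06² = 0.1156 + 0.0625 + 0.0004 + 0.1089 + 0.0036 = 0.2910
B = 1 / 0.2910 = 3.4364
Bₛ = (B − 1)/(n − 1) = (3.4364 − 1)/(5 − 1) = 2.4364/4 = 0.6091

0.61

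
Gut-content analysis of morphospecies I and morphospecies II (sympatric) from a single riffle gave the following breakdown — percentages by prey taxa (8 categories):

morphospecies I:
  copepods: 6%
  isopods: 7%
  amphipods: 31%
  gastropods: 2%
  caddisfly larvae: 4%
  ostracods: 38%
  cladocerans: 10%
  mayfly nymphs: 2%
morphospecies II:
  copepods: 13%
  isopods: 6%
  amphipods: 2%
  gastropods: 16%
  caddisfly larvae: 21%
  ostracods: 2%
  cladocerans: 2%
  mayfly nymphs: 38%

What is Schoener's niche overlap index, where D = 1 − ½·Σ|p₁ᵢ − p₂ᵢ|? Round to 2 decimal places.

Convert percentages to proportions (divide by 100).
Σ|p₁ᵢ − p₂ᵢ| = 0.07 + 0.01 + 0.29 + 0.14 + 0.17 + 0.36 + 0.08 + 0.36 = 1.48
D = 1 − ½ × 1.48 = 1 − 0.740 = 0.2600

0.26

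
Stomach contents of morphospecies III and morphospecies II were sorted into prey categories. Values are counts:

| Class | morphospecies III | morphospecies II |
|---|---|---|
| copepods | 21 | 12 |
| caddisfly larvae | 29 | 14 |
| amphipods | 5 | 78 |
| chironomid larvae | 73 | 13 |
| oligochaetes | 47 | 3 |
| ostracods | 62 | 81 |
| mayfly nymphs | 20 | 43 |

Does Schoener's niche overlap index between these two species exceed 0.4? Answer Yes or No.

Yes

Proportions for morphospecies III (n=257): 21/257=0.0817, 29/257=0.1128, 5/257=0.0195, 73/257=0.2840, 47/257=0.1829, 62/257=0.2412, 20/257=0.0778
Proportions for morphospecies II (n=244): 12/244=0.0492, 14/244=0.0574, 78/244=0.3197, 13/244=0.0533, 3/244=0.0123, 81/244=0.3320, 43/244=0.1762
Σ|p₁ᵢ − p₂ᵢ| = 0.0325 + 0.0554 + 0.3002 + 0.2307 + 0.1706 + 0.0908 + 0.0984 = 0.9786
D = 1 − ½ × 0.9786 = 1 − 0.48930 = 0.51070
D = 0.51070 > 0.4 → Yes.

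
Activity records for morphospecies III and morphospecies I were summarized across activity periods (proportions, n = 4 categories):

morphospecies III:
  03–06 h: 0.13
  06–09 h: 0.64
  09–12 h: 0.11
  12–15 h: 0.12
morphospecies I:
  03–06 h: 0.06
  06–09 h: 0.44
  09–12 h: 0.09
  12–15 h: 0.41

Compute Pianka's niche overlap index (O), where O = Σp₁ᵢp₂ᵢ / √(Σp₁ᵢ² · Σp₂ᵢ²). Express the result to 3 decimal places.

Σ p₁ᵢp₂ᵢ = 0.0078 + 0.2816 + 0.0099 + 0.0492 = 0.3485
Σp_1ᵢ² = 0.13² + 0.64² + 0.11² + 0.12² = 0.0169 + 0.4096 + 0.0121 + 0.0144 = 0.4530
Σp_2ᵢ² = 0.06² + 0.44² + 0.09² + 0.41² = 0.0036 + 0.1936 + 0.0081 + 0.1681 = 0.3734
O = 0.3485 / √(0.4530 × 0.3734) = 0.3485 / 0.411279 = 0.84736

0.847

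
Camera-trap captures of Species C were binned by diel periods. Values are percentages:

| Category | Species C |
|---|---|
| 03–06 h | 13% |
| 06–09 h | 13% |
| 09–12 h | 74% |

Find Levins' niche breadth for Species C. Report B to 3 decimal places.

Convert percentages to proportions (divide by 100).
Σpᵢ² = 0.13² + 0.13² + 0.74² = 0.0169 + 0.0169 + 0.5476 = 0.5814
B = 1 / 0.5814 = 1.71999

1.720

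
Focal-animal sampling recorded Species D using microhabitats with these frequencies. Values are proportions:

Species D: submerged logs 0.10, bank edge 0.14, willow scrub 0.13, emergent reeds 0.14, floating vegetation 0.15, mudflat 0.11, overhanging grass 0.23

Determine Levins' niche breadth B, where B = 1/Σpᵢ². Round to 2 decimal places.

Σpᵢ² = 0.10² + 0.14² + 0.13² + 0.14² + 0.15² + 0.11² + 0.23² = 0.0100 + 0.0196 + 0.0169 + 0.0196 + 0.0225 + 0.0121 + 0.0529 = 0.1536
B = 1 / 0.1536 = 6.5104

6.51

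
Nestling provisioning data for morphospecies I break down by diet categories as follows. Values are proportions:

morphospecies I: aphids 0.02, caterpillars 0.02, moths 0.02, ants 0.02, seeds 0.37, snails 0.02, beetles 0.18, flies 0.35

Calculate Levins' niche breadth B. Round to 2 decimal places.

Σpᵢ² = 0.02² + 0.02² + 0.02² + 0.02² + 0.37² + 0.02² + 0.18² + 0.35² = 0.0004 + 0.0004 + 0.0004 + 0.0004 + 0.1369 + 0.0004 + 0.0324 + 0.1225 = 0.2938
B = 1 / 0.2938 = 3.4037

3.40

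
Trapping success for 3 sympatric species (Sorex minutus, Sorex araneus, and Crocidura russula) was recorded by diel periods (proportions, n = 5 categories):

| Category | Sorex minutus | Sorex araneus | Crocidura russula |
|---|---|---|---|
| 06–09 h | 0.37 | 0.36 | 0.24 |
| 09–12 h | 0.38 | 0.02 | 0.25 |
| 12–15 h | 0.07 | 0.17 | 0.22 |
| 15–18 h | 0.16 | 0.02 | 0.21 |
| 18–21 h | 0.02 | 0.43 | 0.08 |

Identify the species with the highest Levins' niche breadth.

Σp_minuᵢ² = 0.37² + 0.38² + 0.07² + 0.16² + 0.02² = 0.1369 + 0.1444 + 0.0049 + 0.0256 + 0.0004 = 0.3122
B_minu = 1 / 0.3122 = 3.2031
Σp_aranᵢ² = 0.36² + 0.02² + 0.17² + 0.02² + 0.43² = 0.1296 + 0.0004 + 0.0289 + 0.0004 + 0.1849 = 0.3442
B_aran = 1 / 0.3442 = 2.9053
Σp_russᵢ² = 0.24² + 0.25² + 0.22² + 0.21² + 0.08² = 0.0576 + 0.0625 + 0.0484 + 0.0441 + 0.0064 = 0.2190
B_russ = 1 / 0.2190 = 4.5662
Highest B → broadest niche (most generalist): Crocidura russula (B = 4.57).

Crocidura russula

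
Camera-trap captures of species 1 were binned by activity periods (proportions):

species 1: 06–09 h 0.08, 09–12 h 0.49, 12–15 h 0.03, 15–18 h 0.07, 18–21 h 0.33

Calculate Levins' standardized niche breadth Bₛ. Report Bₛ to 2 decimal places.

0.44

Σpᵢ² = 0.08² + 0.49² + 0.03² + 0.07² + 0.33² = 0.0064 + 0.2401 + 0.0009 + 0.0049 + 0.1089 = 0.3612
B = 1 / 0.3612 = 2.7685
Bₛ = (B − 1)/(n − 1) = (2.7685 − 1)/(5 − 1) = 1.7685/4 = 0.4421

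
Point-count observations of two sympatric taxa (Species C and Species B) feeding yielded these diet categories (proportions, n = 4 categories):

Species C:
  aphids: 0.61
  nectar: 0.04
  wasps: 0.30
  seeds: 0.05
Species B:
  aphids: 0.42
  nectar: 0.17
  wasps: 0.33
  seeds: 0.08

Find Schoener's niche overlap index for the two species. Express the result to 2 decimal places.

Σ|p₁ᵢ − p₂ᵢ| = 0.19 + 0.13 + 0.03 + 0.03 = 0.38
D = 1 − ½ × 0.38 = 1 − 0.190 = 0.8100

0.81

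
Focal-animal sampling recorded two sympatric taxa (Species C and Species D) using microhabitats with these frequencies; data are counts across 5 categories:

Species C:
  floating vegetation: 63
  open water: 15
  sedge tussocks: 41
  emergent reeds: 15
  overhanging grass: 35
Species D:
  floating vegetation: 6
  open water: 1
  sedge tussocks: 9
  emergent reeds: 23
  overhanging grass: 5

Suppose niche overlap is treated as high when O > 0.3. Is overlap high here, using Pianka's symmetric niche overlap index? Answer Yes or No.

Proportions for Species C (n=169): 63/169=0.3728, 15/169=0.0888, 41/169=0.2426, 15/169=0.0888, 35/169=0.2071
Proportions for Species D (n=44): 6/44=0.1364, 1/44=0.0227, 9/44=0.2045, 23/44=0.5227, 5/44=0.1136
Σ p₁ᵢp₂ᵢ = 0.050850 + 0.002016 + 0.049612 + 0.046416 + 0.023527 = 0.172421
Σp_1ᵢ² = 0.3728² + 0.0888² + 0.2426² + 0.0888² + 0.2071² = 0.138980 + 0.007885 + 0.058855 + 0.007885 + 0.042890 = 0.256495
Σp_2ᵢ² = 0.1364² + 0.0227² + 0.2045² + 0.5227² + 0.1136² = 0.018605 + 0.000515 + 0.041820 + 0.273215 + 0.012905 = 0.347060
O = 0.172421 / √(0.256495 × 0.347060) = 0.172421 / 0.2983608 = 0.5779
O = 0.5779 > 0.3 → Yes.

Yes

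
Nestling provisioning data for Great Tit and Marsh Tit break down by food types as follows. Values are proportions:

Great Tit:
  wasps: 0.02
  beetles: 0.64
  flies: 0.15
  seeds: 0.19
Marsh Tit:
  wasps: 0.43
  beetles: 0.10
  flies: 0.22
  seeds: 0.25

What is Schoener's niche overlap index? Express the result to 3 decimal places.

0.460

Σ|p₁ᵢ − p₂ᵢ| = 0.41 + 0.54 + 0.07 + 0.06 = 1.08
D = 1 − ½ × 1.08 = 1 − 0.540 = 0.46000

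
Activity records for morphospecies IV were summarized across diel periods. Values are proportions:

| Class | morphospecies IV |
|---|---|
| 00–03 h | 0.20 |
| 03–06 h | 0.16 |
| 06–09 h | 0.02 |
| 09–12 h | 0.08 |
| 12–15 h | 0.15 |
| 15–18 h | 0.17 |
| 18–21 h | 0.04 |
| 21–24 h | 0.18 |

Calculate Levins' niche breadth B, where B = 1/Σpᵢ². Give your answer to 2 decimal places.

6.34

Σpᵢ² = 0.20² + 0.16² + 0.02² + 0.08² + 0.15² + 0.17² + 0.04² + 0.18² = 0.0400 + 0.0256 + 0.0004 + 0.0064 + 0.0225 + 0.0289 + 0.0016 + 0.0324 = 0.1578
B = 1 / 0.1578 = 6.3371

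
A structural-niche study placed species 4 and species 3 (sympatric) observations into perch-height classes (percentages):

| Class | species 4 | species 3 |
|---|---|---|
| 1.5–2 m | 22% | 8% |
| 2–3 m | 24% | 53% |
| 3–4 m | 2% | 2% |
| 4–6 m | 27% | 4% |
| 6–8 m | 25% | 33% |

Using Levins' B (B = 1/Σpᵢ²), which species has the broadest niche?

Convert percentages to proportions (divide by 100).
Σp_4ᵢ² = 0.22² + 0.24² + 0.02² + 0.27² + 0.25² = 0.0484 + 0.0576 + 0.0004 + 0.0729 + 0.0625 = 0.2418
B_4 = 1 / 0.2418 = 4.1356
Σp_3ᵢ² = 0.08² + 0.53² + 0.02² + 0.04² + 0.33² = 0.0064 + 0.2809 + 0.0004 + 0.0016 + 0.1089 = 0.3982
B_3 = 1 / 0.3982 = 2.5113
Highest B → broadest niche (most generalist): species 4 (B = 4.14).

species 4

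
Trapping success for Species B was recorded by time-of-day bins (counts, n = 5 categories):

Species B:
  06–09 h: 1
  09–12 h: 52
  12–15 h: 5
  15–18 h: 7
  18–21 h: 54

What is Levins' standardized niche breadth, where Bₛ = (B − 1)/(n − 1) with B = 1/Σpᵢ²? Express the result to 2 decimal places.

Proportions for Species B (n=119): 1/119=0.0084, 52/119=0.4370, 5/119=0.0420, 7/119=0.0588, 54/119=0.4538
Σpᵢ² = 0.0084² + 0.4370² + 0.0420² + 0.0588² + 0.4538² = 0.000071 + 0.190969 + 0.001764 + 0.003457 + 0.205934 = 0.402195
B = 1 / 0.402195 = 2.4864
Bₛ = (B − 1)/(n − 1) = (2.4864 − 1)/(5 − 1) = 1.4864/4 = 0.3716

0.37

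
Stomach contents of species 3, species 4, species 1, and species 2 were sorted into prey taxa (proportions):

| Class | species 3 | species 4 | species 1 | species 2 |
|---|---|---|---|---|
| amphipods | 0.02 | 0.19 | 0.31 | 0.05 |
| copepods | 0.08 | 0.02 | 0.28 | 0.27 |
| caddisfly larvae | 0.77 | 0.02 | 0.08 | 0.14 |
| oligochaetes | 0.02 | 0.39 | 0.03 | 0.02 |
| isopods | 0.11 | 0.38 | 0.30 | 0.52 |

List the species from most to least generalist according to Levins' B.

species 1 > species 4 > species 2 > species 3

Σp_3ᵢ² = 0.02² + 0.08² + 0.77² + 0.02² + 0.11² = 0.0004 + 0.0064 + 0.5929 + 0.0004 + 0.0121 = 0.6122
B_3 = 1 / 0.6122 = 1.6335
Σp_4ᵢ² = 0.19² + 0.02² + 0.02² + 0.39² + 0.38² = 0.0361 + 0.0004 + 0.0004 + 0.1521 + 0.1444 = 0.3334
B_4 = 1 / 0.3334 = 2.9994
Σp_1ᵢ² = 0.31² + 0.28² + 0.08² + 0.03² + 0.30² = 0.0961 + 0.0784 + 0.0064 + 0.0009 + 0.0900 = 0.2718
B_1 = 1 / 0.2718 = 3.6792
Σp_2ᵢ² = 0.05² + 0.27² + 0.14² + 0.02² + 0.52² = 0.0025 + 0.0729 + 0.0196 + 0.0004 + 0.2704 = 0.3658
B_2 = 1 / 0.3658 = 2.7337
Ranking by B (broadest → narrowest): species 1 (3.68) > species 4 (3.00) > species 2 (2.73) > species 3 (1.63)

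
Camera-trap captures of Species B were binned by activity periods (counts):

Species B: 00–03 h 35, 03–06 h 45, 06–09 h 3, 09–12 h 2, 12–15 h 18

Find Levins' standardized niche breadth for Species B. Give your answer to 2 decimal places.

0.49

Proportions for Species B (n=103): 35/103=0.3398, 45/103=0.4369, 3/103=0.0291, 2/103=0.0194, 18/103=0.1748
Σpᵢ² = 0.3398² + 0.4369² + 0.0291² + 0.0194² + 0.1748² = 0.115464 + 0.190882 + 0.000847 + 0.000376 + 0.030555 = 0.338124
B = 1 / 0.338124 = 2.9575
Bₛ = (B − 1)/(n − 1) = (2.9575 − 1)/(5 − 1) = 1.9575/4 = 0.4894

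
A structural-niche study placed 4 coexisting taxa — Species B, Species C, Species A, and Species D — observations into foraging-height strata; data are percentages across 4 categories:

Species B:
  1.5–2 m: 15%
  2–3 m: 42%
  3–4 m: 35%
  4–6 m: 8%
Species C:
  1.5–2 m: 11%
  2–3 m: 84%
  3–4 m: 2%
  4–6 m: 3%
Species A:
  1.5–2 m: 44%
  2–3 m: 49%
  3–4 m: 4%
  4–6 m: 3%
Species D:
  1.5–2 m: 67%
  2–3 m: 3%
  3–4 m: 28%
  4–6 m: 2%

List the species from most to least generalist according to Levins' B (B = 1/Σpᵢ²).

Convert percentages to proportions (divide by 100).
Σp_Bᵢ² = 0.15² + 0.42² + 0.35² + 0.08² = 0.0225 + 0.1764 + 0.1225 + 0.0064 = 0.3278
B_B = 1 / 0.3278 = 3.0506
Σp_Cᵢ² = 0.11² + 0.84² + 0.02² + 0.03² = 0.0121 + 0.7056 + 0.0004 + 0.0009 = 0.7190
B_C = 1 / 0.7190 = 1.3908
Σp_Aᵢ² = 0.44² + 0.49² + 0.04² + 0.03² = 0.1936 + 0.2401 + 0.0016 + 0.0009 = 0.4362
B_A = 1 / 0.4362 = 2.2925
Σp_Dᵢ² = 0.67² + 0.03² + 0.28² + 0.02² = 0.4489 + 0.0009 + 0.0784 + 0.0004 = 0.5286
B_D = 1 / 0.5286 = 1.8918
Ranking by B (broadest → narrowest): Species B (3.05) > Species A (2.29) > Species D (1.89) > Species C (1.39)

Species B > Species A > Species D > Species C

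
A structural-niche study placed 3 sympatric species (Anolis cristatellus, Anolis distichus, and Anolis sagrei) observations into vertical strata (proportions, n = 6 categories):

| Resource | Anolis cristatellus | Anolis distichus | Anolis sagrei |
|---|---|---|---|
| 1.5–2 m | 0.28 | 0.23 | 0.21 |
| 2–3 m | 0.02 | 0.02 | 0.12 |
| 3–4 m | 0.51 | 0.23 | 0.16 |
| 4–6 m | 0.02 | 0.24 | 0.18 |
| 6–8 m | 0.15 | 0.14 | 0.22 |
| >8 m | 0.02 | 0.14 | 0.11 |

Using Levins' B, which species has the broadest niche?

Σp_crisᵢ² = 0.28² + 0.02² + 0.51² + 0.02² + 0.15² + 0.02² = 0.0784 + 0.0004 + 0.2601 + 0.0004 + 0.0225 + 0.0004 = 0.3622
B_cris = 1 / 0.3622 = 2.7609
Σp_distᵢ² = 0.23² + 0.02² + 0.23² + 0.24² + 0.14² + 0.14² = 0.0529 + 0.0004 + 0.0529 + 0.0576 + 0.0196 + 0.0196 = 0.2030
B_dist = 1 / 0.2030 = 4.9261
Σp_sagrᵢ² = 0.21² + 0.12² + 0.16² + 0.18² + 0.22² + 0.11² = 0.0441 + 0.0144 + 0.0256 + 0.0324 + 0.0484 + 0.0121 = 0.1770
B_sagr = 1 / 0.1770 = 5.6497
Highest B → broadest niche (most generalist): Anolis sagrei (B = 5.65).

Anolis sagrei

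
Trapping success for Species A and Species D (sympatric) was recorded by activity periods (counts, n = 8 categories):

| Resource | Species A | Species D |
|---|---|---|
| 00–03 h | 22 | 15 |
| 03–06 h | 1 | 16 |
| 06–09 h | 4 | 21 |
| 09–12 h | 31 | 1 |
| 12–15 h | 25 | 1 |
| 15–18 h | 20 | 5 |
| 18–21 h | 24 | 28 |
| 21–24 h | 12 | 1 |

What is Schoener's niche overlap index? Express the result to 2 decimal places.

Proportions for Species A (n=139): 22/139=0.1583, 1/139=0.0072, 4/139=0.0288, 31/139=0.2230, 25/139=0.1799, 20/139=0.1439, 24/139=0.1727, 12/139=0.0863
Proportions for Species D (n=88): 15/88=0.1705, 16/88=0.1818, 21/88=0.2386, 1/88=0.0114, 1/88=0.0114, 5/88=0.0568, 28/88=0.3182, 1/88=0.0114
Σ|p₁ᵢ − p₂ᵢ| = 0.0122 + 0.1746 + 0.2098 + 0.2116 + 0.1685 + 0.0871 + 0.1455 + 0.0749 = 1.0842
D = 1 − ½ × 1.0842 = 1 − 0.54210 = 0.45790

0.46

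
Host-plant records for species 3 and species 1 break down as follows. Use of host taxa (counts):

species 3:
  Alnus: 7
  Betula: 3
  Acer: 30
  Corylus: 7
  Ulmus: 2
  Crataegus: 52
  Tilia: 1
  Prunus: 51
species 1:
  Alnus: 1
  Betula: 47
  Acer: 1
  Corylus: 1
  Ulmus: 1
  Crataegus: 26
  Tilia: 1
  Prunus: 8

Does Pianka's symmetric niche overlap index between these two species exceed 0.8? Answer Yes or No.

No

Proportions for species 3 (n=153): 7/153=0.0458, 3/153=0.0196, 30/153=0.1961, 7/153=0.0458, 2/153=0.0131, 52/153=0.3399, 1/153=0.0065, 51/153=0.3333
Proportions for species 1 (n=86): 1/86=0.0116, 47/86=0.5465, 1/86=0.0116, 1/86=0.0116, 1/86=0.0116, 26/86=0.3023, 1/86=0.0116, 8/86=0.0930
Σ p₁ᵢp₂ᵢ = 0.000531 + 0.010711 + 0.002275 + 0.000531 + 0.000152 + 0.102752 + 0.000075 + 0.030997 = 0.148024
Σp_1ᵢ² = 0.0458² + 0.0196² + 0.1961² + 0.0458² + 0.0131² + 0.3399² + 0.0065² + 0.3333² = 0.002098 + 0.000384 + 0.038455 + 0.002098 + 0.000172 + 0.115532 + 0.000042 + 0.111089 = 0.269870
Σp_2ᵢ² = 0.0116² + 0.5465² + 0.0116² + 0.0116² + 0.0116² + 0.3023² + 0.0116² + 0.0930² = 0.000135 + 0.298662 + 0.000135 + 0.000135 + 0.000135 + 0.091385 + 0.000135 + 0.008649 = 0.399371
O = 0.148024 / √(0.269870 × 0.399371) = 0.148024 / 0.3282960 = 0.4509
O = 0.4509 < 0.8 → No.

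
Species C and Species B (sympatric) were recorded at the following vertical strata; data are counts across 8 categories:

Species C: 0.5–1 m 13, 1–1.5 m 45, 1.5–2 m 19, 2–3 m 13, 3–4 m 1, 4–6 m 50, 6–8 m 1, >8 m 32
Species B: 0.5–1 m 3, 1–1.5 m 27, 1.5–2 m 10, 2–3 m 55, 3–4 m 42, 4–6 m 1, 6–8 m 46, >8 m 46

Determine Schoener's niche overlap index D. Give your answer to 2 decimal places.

0.45

Proportions for Species C (n=174): 13/174=0.0747, 45/174=0.2586, 19/174=0.1092, 13/174=0.0747, 1/174=0.0057, 50/174=0.2874, 1/174=0.0057, 32/174=0.1839
Proportions for Species B (n=230): 3/230=0.0130, 27/230=0.1174, 10/230=0.0435, 55/230=0.2391, 42/230=0.1826, 1/230=0.0043, 46/230=0.2000, 46/230=0.2000
Σ|p₁ᵢ − p₂ᵢ| = 0.0617 + 0.1412 + 0.0657 + 0.1644 + 0.1769 + 0.2831 + 0.1943 + 0.0161 = 1.1034
D = 1 − ½ × 1.1034 = 1 − 0.55170 = 0.44830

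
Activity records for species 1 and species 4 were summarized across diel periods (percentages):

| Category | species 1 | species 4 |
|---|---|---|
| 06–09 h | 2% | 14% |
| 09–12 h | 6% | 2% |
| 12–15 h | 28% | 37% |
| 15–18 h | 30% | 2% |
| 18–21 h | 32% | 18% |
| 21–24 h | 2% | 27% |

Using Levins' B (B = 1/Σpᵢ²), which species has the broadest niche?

species 4

Convert percentages to proportions (divide by 100).
Σp_1ᵢ² = 0.02² + 0.06² + 0.28² + 0.30² + 0.32² + 0.02² = 0.0004 + 0.0036 + 0.0784 + 0.0900 + 0.1024 + 0.0004 = 0.2752
B_1 = 1 / 0.2752 = 3.6337
Σp_4ᵢ² = 0.14² + 0.02² + 0.37² + 0.02² + 0.18² + 0.27² = 0.0196 + 0.0004 + 0.1369 + 0.0004 + 0.0324 + 0.0729 = 0.2626
B_4 = 1 / 0.2626 = 3.8081
Highest B → broadest niche (most generalist): species 4 (B = 3.81).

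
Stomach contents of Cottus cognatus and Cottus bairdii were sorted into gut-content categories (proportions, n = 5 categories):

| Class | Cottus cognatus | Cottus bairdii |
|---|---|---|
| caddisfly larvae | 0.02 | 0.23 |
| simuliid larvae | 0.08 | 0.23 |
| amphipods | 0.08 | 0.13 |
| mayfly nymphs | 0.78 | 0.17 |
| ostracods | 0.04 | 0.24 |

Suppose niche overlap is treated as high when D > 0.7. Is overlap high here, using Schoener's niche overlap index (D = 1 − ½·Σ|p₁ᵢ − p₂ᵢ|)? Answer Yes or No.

Σ|p₁ᵢ − p₂ᵢ| = 0.21 + 0.15 + 0.05 + 0.61 + 0.20 = 1.22
D = 1 − ½ × 1.22 = 1 − 0.610 = 0.3900
D = 0.3900 < 0.7 → No.

No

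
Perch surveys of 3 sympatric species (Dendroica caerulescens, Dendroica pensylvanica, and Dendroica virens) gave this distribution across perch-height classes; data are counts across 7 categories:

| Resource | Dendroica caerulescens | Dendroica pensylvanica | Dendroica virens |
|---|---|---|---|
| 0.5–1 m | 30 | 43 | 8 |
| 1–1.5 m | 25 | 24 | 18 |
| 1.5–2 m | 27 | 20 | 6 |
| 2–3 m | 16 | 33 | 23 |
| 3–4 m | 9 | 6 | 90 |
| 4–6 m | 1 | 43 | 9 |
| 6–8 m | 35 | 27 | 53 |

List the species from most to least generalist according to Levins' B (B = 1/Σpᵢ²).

Proportions for Dendroica caerulescens (n=143): 30/143=0.2098, 25/143=0.1748, 27/143=0.1888, 16/143=0.1119, 9/143=0.0629, 1/143=0.0070, 35/143=0.2448
Proportions for Dendroica pensylvanica (n=196): 43/196=0.2194, 24/196=0.1224, 20/196=0.1020, 33/196=0.1684, 6/196=0.0306, 43/196=0.2194, 27/196=0.1378
Proportions for Dendroica virens (n=207): 8/207=0.0386, 18/207=0.0870, 6/207=0.0290, 23/207=0.1111, 90/207=0.4348, 9/207=0.0435, 53/207=0.2560
Σp_caerᵢ² = 0.2098² + 0.1748² + 0.1888² + 0.1119² + 0.0629² + 0.0070² + 0.2448² = 0.044016 + 0.030555 + 0.035645 + 0.012522 + 0.003956 + 0.000049 + 0.059927 = 0.186670
B_caer = 1 / 0.186670 = 5.3570
Σp_pensᵢ² = 0.2194² + 0.1224² + 0.1020² + 0.1684² + 0.0306² + 0.2194² + 0.1378² = 0.048136 + 0.014982 + 0.010404 + 0.028359 + 0.000936 + 0.048136 + 0.018989 = 0.169942
B_pens = 1 / 0.169942 = 5.8844
Σp_vireᵢ² = 0.0386² + 0.0870² + 0.0290² + 0.1111² + 0.4348² + 0.0435² + 0.2560² = 0.001490 + 0.007569 + 0.000841 + 0.012343 + 0.189051 + 0.001892 + 0.065536 = 0.278722
B_vire = 1 / 0.278722 = 3.5878
Ranking by B (broadest → narrowest): Dendroica pensylvanica (5.88) > Dendroica caerulescens (5.36) > Dendroica virens (3.59)

Dendroica pensylvanica > Dendroica caerulescens > Dendroica virens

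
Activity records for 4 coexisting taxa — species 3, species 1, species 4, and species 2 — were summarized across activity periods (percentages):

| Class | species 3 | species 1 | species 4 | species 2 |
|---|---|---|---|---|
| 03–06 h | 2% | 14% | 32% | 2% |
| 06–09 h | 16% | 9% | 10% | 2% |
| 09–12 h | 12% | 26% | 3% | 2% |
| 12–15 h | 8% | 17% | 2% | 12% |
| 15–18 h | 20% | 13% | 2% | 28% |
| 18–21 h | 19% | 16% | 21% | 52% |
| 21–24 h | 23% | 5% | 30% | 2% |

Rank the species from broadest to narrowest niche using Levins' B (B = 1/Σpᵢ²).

Convert percentages to proportions (divide by 100).
Σp_3ᵢ² = 0.02² + 0.16² + 0.12² + 0.08² + 0.20² + 0.19² + 0.23² = 0.0004 + 0.0256 + 0.0144 + 0.0064 + 0.0400 + 0.0361 + 0.0529 = 0.1758
B_3 = 1 / 0.1758 = 5.6883
Σp_1ᵢ² = 0.14² + 0.09² + 0.26² + 0.17² + 0.13² + 0.16² + 0.05² = 0.0196 + 0.0081 + 0.0676 + 0.0289 + 0.0169 + 0.0256 + 0.0025 = 0.1692
B_1 = 1 / 0.1692 = 5.9102
Σp_4ᵢ² = 0.32² + 0.10² + 0.03² + 0.02² + 0.02² + 0.21² + 0.30² = 0.1024 + 0.0100 + 0.0009 + 0.0004 + 0.0004 + 0.0441 + 0.0900 = 0.2482
B_4 = 1 / 0.2482 = 4.0290
Σp_2ᵢ² = 0.02² + 0.02² + 0.02² + 0.12² + 0.28² + 0.52² + 0.02² = 0.0004 + 0.0004 + 0.0004 + 0.0144 + 0.0784 + 0.2704 + 0.0004 = 0.3648
B_2 = 1 / 0.3648 = 2.7412
Ranking by B (broadest → narrowest): species 1 (5.91) > species 3 (5.69) > species 4 (4.03) > species 2 (2.74)

species 1 > species 3 > species 4 > species 2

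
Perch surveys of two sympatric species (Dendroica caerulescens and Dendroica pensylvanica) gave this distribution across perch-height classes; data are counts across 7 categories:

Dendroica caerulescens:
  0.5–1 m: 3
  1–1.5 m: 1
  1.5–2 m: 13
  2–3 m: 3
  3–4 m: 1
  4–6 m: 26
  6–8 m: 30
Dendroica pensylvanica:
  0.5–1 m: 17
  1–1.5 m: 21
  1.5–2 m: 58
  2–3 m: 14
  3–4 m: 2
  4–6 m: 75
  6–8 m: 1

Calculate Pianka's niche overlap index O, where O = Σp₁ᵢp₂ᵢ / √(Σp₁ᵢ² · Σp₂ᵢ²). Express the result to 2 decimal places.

0.68

Proportions for Dendroica caerulescens (n=77): 3/77=0.0390, 1/77=0.0130, 13/77=0.1688, 3/77=0.0390, 1/77=0.0130, 26/77=0.3377, 30/77=0.3896
Proportions for Dendroica pensylvanica (n=188): 17/188=0.0904, 21/188=0.1117, 58/188=0.3085, 14/188=0.0745, 2/188=0.0106, 75/188=0.3989, 1/188=0.0053
Σ p₁ᵢp₂ᵢ = 0.003526 + 0.001452 + 0.052075 + 0.002906 + 0.000138 + 0.134709 + 0.002065 = 0.196871
Σp_1ᵢ² = 0.0390² + 0.0130² + 0.1688² + 0.0390² + 0.0130² + 0.3377² + 0.3896² = 0.001521 + 0.000169 + 0.028493 + 0.001521 + 0.000169 + 0.114041 + 0.151788 = 0.297702
Σp_2ᵢ² = 0.0904² + 0.1117² + 0.3085² + 0.0745² + 0.0106² + 0.3989² + 0.0053² = 0.008172 + 0.012477 + 0.095172 + 0.005550 + 0.000112 + 0.159121 + 0.000028 = 0.280632
O = 0.196871 / √(0.297702 × 0.280632) = 0.196871 / 0.2890410 = 0.6811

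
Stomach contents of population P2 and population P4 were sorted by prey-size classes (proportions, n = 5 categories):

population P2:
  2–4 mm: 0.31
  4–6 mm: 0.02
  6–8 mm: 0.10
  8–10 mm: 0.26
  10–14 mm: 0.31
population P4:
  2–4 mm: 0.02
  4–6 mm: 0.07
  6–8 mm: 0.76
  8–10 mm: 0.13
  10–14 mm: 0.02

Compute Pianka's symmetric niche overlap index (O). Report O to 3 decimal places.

0.307

Σ p₁ᵢp₂ᵢ = 0.0062 + 0.0014 + 0.0760 + 0.0338 + 0.0062 = 0.1236
Σp_1ᵢ² = 0.31² + 0.02² + 0.10² + 0.26² + 0.31² = 0.0961 + 0.0004 + 0.0100 + 0.0676 + 0.0961 = 0.2702
Σp_2ᵢ² = 0.02² + 0.07² + 0.76² + 0.13² + 0.02² = 0.0004 + 0.0049 + 0.5776 + 0.0169 + 0.0004 = 0.6002
O = 0.1236 / √(0.2702 × 0.6002) = 0.1236 / 0.402708 = 0.30692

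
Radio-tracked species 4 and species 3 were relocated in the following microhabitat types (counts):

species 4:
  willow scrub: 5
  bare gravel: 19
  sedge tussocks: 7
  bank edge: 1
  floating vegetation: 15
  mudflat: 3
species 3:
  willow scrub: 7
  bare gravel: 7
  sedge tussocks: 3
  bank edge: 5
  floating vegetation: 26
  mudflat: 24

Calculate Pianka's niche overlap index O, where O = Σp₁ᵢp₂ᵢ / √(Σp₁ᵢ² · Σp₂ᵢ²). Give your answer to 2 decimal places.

0.68

Proportions for species 4 (n=50): 5/50=0.1000, 19/50=0.3800, 7/50=0.1400, 1/50=0.0200, 15/50=0.3000, 3/50=0.0600
Proportions for species 3 (n=72): 7/72=0.0972, 7/72=0.0972, 3/72=0.0417, 5/72=0.0694, 26/72=0.3611, 24/72=0.3333
Σ p₁ᵢp₂ᵢ = 0.009720 + 0.036936 + 0.005838 + 0.001388 + 0.108330 + 0.019998 = 0.182210
Σp_1ᵢ² = 0.1000² + 0.3800² + 0.1400² + 0.0200² + 0.3000² + 0.0600² = 0.010000 + 0.144400 + 0.019600 + 0.000400 + 0.090000 + 0.003600 = 0.268000
Σp_2ᵢ² = 0.0972² + 0.0972² + 0.0417² + 0.0694² + 0.3611² + 0.3333² = 0.009448 + 0.009448 + 0.001739 + 0.004816 + 0.130393 + 0.111089 = 0.266933
O = 0.182210 / √(0.268000 × 0.266933) = 0.182210 / 0.2674660 = 0.6812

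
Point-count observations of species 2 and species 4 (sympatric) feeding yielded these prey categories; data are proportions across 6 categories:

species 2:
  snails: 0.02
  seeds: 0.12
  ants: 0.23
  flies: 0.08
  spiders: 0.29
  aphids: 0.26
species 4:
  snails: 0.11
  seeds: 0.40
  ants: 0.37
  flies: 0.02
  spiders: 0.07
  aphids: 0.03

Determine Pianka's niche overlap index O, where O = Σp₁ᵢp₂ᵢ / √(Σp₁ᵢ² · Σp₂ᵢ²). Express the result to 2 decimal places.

Σ p₁ᵢp₂ᵢ = 0.0022 + 0.0480 + 0.0851 + 0.0016 + 0.0203 + 0.0078 = 0.1650
Σp_1ᵢ² = 0.02² + 0.12² + 0.23² + 0.08² + 0.29² + 0.26² = 0.0004 + 0.0144 + 0.0529 + 0.0064 + 0.0841 + 0.0676 = 0.2258
Σp_2ᵢ² = 0.11² + 0.40² + 0.37² + 0.02² + 0.07² + 0.03² = 0.0121 + 0.1600 + 0.1369 + 0.0004 + 0.0049 + 0.0009 = 0.3152
O = 0.1650 / √(0.2258 × 0.3152) = 0.1650 / 0.26678 = 0.6185

0.62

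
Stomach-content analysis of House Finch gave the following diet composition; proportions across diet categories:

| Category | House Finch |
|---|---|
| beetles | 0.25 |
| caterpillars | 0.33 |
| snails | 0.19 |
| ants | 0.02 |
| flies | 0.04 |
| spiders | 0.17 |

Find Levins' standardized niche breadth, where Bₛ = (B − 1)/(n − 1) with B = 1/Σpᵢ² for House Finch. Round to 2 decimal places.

Σpᵢ² = 0.25² + 0.33² + 0.19² + 0.02² + 0.04² + 0.17² = 0.0625 + 0.1089 + 0.0361 + 0.0004 + 0.0016 + 0.0289 = 0.2384
B = 1 / 0.2384 = 4.1946
Bₛ = (B − 1)/(n − 1) = (4.1946 − 1)/(6 − 1) = 3.1946/5 = 0.6389

0.64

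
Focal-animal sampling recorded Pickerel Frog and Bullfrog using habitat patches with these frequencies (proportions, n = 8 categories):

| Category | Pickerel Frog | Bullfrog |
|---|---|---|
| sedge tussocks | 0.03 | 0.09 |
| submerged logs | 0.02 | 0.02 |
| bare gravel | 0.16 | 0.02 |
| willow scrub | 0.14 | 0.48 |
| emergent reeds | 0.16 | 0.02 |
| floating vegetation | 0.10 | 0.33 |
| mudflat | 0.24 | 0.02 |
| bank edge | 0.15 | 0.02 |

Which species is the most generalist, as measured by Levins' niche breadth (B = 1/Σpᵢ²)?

Σp_Frogᵢ² = 0.03² + 0.02² + 0.16² + 0.14² + 0.16² + 0.10² + 0.24² + 0.15² = 0.0009 + 0.0004 + 0.0256 + 0.0196 + 0.0256 + 0.0100 + 0.0576 + 0.0225 = 0.1622
B_Frog = 1 / 0.1622 = 6.1652
Σp_Bullᵢ² = 0.09² + 0.02² + 0.02² + 0.48² + 0.02² + 0.33² + 0.02² + 0.02² = 0.0081 + 0.0004 + 0.0004 + 0.2304 + 0.0004 + 0.1089 + 0.0004 + 0.0004 = 0.3494
B_Bull = 1 / 0.3494 = 2.8620
Highest B → broadest niche (most generalist): Pickerel Frog (B = 6.17).

Pickerel Frog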